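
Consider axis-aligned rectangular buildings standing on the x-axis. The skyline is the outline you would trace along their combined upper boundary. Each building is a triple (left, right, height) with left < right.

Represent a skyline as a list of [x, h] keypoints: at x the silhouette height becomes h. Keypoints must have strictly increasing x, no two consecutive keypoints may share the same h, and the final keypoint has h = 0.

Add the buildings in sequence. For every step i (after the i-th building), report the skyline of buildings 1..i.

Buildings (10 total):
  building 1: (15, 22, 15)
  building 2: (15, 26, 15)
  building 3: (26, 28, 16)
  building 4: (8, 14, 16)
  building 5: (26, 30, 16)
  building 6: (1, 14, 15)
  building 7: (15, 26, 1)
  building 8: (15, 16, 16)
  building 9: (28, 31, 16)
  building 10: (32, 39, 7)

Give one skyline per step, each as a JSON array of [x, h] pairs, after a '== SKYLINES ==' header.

== SKYLINES ==
[[15,15],[22,0]]
[[15,15],[26,0]]
[[15,15],[26,16],[28,0]]
[[8,16],[14,0],[15,15],[26,16],[28,0]]
[[8,16],[14,0],[15,15],[26,16],[30,0]]
[[1,15],[8,16],[14,0],[15,15],[26,16],[30,0]]
[[1,15],[8,16],[14,0],[15,15],[26,16],[30,0]]
[[1,15],[8,16],[14,0],[15,16],[16,15],[26,16],[30,0]]
[[1,15],[8,16],[14,0],[15,16],[16,15],[26,16],[31,0]]
[[1,15],[8,16],[14,0],[15,16],[16,15],[26,16],[31,0],[32,7],[39,0]]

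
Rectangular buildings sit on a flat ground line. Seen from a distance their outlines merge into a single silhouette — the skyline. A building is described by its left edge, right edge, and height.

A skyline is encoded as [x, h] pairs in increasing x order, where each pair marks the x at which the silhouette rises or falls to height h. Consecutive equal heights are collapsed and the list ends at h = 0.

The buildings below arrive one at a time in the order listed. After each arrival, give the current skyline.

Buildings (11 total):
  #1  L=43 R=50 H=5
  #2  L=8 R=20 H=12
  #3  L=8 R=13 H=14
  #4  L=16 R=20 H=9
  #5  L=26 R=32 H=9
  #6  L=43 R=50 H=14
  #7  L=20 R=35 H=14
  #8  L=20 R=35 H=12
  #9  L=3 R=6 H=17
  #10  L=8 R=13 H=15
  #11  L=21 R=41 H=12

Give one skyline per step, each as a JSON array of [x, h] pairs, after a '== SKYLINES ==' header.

== SKYLINES ==
[[43,5],[50,0]]
[[8,12],[20,0],[43,5],[50,0]]
[[8,14],[13,12],[20,0],[43,5],[50,0]]
[[8,14],[13,12],[20,0],[43,5],[50,0]]
[[8,14],[13,12],[20,0],[26,9],[32,0],[43,5],[50,0]]
[[8,14],[13,12],[20,0],[26,9],[32,0],[43,14],[50,0]]
[[8,14],[13,12],[20,14],[35,0],[43,14],[50,0]]
[[8,14],[13,12],[20,14],[35,0],[43,14],[50,0]]
[[3,17],[6,0],[8,14],[13,12],[20,14],[35,0],[43,14],[50,0]]
[[3,17],[6,0],[8,15],[13,12],[20,14],[35,0],[43,14],[50,0]]
[[3,17],[6,0],[8,15],[13,12],[20,14],[35,12],[41,0],[43,14],[50,0]]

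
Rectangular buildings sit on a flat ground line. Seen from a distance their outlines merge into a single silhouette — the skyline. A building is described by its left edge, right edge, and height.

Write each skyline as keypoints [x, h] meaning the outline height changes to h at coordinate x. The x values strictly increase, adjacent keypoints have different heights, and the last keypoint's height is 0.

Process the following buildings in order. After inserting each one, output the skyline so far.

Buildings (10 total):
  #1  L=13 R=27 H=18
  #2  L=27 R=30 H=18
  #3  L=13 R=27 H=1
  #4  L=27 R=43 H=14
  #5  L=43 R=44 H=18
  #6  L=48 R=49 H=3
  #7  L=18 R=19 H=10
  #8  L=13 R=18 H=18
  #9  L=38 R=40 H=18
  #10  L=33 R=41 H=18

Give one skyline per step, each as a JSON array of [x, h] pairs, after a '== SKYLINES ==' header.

== SKYLINES ==
[[13,18],[27,0]]
[[13,18],[30,0]]
[[13,18],[30,0]]
[[13,18],[30,14],[43,0]]
[[13,18],[30,14],[43,18],[44,0]]
[[13,18],[30,14],[43,18],[44,0],[48,3],[49,0]]
[[13,18],[30,14],[43,18],[44,0],[48,3],[49,0]]
[[13,18],[30,14],[43,18],[44,0],[48,3],[49,0]]
[[13,18],[30,14],[38,18],[40,14],[43,18],[44,0],[48,3],[49,0]]
[[13,18],[30,14],[33,18],[41,14],[43,18],[44,0],[48,3],[49,0]]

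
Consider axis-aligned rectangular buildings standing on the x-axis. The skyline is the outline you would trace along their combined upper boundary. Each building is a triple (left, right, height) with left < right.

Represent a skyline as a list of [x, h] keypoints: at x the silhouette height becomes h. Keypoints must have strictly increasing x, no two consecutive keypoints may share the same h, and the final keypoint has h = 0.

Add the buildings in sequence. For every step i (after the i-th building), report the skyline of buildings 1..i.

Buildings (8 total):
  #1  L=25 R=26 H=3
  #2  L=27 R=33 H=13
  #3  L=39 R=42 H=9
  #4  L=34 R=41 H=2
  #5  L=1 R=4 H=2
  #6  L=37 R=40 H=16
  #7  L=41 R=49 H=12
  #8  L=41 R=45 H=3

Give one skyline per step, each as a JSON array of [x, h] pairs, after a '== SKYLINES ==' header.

== SKYLINES ==
[[25,3],[26,0]]
[[25,3],[26,0],[27,13],[33,0]]
[[25,3],[26,0],[27,13],[33,0],[39,9],[42,0]]
[[25,3],[26,0],[27,13],[33,0],[34,2],[39,9],[42,0]]
[[1,2],[4,0],[25,3],[26,0],[27,13],[33,0],[34,2],[39,9],[42,0]]
[[1,2],[4,0],[25,3],[26,0],[27,13],[33,0],[34,2],[37,16],[40,9],[42,0]]
[[1,2],[4,0],[25,3],[26,0],[27,13],[33,0],[34,2],[37,16],[40,9],[41,12],[49,0]]
[[1,2],[4,0],[25,3],[26,0],[27,13],[33,0],[34,2],[37,16],[40,9],[41,12],[49,0]]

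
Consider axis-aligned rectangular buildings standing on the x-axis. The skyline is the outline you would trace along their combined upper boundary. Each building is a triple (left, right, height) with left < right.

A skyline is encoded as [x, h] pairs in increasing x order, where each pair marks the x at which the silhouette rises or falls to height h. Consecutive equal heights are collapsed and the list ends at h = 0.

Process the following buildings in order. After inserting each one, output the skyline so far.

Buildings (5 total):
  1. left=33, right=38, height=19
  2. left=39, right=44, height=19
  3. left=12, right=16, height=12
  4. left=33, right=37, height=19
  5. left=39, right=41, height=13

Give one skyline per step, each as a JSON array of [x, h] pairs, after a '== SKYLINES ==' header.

== SKYLINES ==
[[33,19],[38,0]]
[[33,19],[38,0],[39,19],[44,0]]
[[12,12],[16,0],[33,19],[38,0],[39,19],[44,0]]
[[12,12],[16,0],[33,19],[38,0],[39,19],[44,0]]
[[12,12],[16,0],[33,19],[38,0],[39,19],[44,0]]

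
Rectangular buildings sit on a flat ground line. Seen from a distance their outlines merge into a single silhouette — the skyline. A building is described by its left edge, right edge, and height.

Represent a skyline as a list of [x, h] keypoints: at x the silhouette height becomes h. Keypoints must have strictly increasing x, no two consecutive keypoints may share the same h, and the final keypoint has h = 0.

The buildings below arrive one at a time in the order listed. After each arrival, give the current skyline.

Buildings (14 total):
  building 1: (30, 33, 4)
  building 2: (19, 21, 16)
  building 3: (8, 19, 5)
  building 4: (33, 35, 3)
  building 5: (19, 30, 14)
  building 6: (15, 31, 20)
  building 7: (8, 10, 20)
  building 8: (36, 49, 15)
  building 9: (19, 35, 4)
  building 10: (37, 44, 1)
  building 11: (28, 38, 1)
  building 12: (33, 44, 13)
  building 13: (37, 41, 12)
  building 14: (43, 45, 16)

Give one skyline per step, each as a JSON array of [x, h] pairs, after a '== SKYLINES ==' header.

== SKYLINES ==
[[30,4],[33,0]]
[[19,16],[21,0],[30,4],[33,0]]
[[8,5],[19,16],[21,0],[30,4],[33,0]]
[[8,5],[19,16],[21,0],[30,4],[33,3],[35,0]]
[[8,5],[19,16],[21,14],[30,4],[33,3],[35,0]]
[[8,5],[15,20],[31,4],[33,3],[35,0]]
[[8,20],[10,5],[15,20],[31,4],[33,3],[35,0]]
[[8,20],[10,5],[15,20],[31,4],[33,3],[35,0],[36,15],[49,0]]
[[8,20],[10,5],[15,20],[31,4],[35,0],[36,15],[49,0]]
[[8,20],[10,5],[15,20],[31,4],[35,0],[36,15],[49,0]]
[[8,20],[10,5],[15,20],[31,4],[35,1],[36,15],[49,0]]
[[8,20],[10,5],[15,20],[31,4],[33,13],[36,15],[49,0]]
[[8,20],[10,5],[15,20],[31,4],[33,13],[36,15],[49,0]]
[[8,20],[10,5],[15,20],[31,4],[33,13],[36,15],[43,16],[45,15],[49,0]]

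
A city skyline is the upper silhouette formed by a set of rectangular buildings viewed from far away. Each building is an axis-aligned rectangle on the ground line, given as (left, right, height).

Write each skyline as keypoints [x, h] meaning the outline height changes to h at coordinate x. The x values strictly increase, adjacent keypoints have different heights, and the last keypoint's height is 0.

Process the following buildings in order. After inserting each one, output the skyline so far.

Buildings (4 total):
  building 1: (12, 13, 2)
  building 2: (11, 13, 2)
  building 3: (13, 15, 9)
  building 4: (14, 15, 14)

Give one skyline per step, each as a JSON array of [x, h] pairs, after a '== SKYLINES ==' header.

== SKYLINES ==
[[12,2],[13,0]]
[[11,2],[13,0]]
[[11,2],[13,9],[15,0]]
[[11,2],[13,9],[14,14],[15,0]]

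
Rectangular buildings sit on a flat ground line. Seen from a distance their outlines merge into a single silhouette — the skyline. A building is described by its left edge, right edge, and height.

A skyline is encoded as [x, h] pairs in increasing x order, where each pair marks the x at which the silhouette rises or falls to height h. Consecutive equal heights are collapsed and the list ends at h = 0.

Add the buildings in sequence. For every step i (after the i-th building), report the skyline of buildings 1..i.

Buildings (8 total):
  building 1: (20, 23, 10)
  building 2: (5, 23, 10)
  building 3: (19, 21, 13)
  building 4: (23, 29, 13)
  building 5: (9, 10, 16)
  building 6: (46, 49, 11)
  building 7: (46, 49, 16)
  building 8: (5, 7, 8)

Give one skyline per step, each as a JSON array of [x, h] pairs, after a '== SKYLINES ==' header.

== SKYLINES ==
[[20,10],[23,0]]
[[5,10],[23,0]]
[[5,10],[19,13],[21,10],[23,0]]
[[5,10],[19,13],[21,10],[23,13],[29,0]]
[[5,10],[9,16],[10,10],[19,13],[21,10],[23,13],[29,0]]
[[5,10],[9,16],[10,10],[19,13],[21,10],[23,13],[29,0],[46,11],[49,0]]
[[5,10],[9,16],[10,10],[19,13],[21,10],[23,13],[29,0],[46,16],[49,0]]
[[5,10],[9,16],[10,10],[19,13],[21,10],[23,13],[29,0],[46,16],[49,0]]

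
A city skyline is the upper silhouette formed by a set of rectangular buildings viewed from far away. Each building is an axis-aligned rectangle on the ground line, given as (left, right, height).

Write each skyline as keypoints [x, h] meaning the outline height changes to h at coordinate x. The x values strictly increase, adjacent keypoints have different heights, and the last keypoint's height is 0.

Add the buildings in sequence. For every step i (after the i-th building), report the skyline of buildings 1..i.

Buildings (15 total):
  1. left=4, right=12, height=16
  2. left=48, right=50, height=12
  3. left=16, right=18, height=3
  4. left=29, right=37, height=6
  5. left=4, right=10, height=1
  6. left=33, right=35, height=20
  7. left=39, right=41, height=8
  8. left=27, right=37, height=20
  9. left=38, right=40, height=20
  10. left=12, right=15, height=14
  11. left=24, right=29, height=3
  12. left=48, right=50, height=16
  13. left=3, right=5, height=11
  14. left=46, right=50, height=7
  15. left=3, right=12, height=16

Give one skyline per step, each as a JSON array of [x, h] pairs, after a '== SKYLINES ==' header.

== SKYLINES ==
[[4,16],[12,0]]
[[4,16],[12,0],[48,12],[50,0]]
[[4,16],[12,0],[16,3],[18,0],[48,12],[50,0]]
[[4,16],[12,0],[16,3],[18,0],[29,6],[37,0],[48,12],[50,0]]
[[4,16],[12,0],[16,3],[18,0],[29,6],[37,0],[48,12],[50,0]]
[[4,16],[12,0],[16,3],[18,0],[29,6],[33,20],[35,6],[37,0],[48,12],[50,0]]
[[4,16],[12,0],[16,3],[18,0],[29,6],[33,20],[35,6],[37,0],[39,8],[41,0],[48,12],[50,0]]
[[4,16],[12,0],[16,3],[18,0],[27,20],[37,0],[39,8],[41,0],[48,12],[50,0]]
[[4,16],[12,0],[16,3],[18,0],[27,20],[37,0],[38,20],[40,8],[41,0],[48,12],[50,0]]
[[4,16],[12,14],[15,0],[16,3],[18,0],[27,20],[37,0],[38,20],[40,8],[41,0],[48,12],[50,0]]
[[4,16],[12,14],[15,0],[16,3],[18,0],[24,3],[27,20],[37,0],[38,20],[40,8],[41,0],[48,12],[50,0]]
[[4,16],[12,14],[15,0],[16,3],[18,0],[24,3],[27,20],[37,0],[38,20],[40,8],[41,0],[48,16],[50,0]]
[[3,11],[4,16],[12,14],[15,0],[16,3],[18,0],[24,3],[27,20],[37,0],[38,20],[40,8],[41,0],[48,16],[50,0]]
[[3,11],[4,16],[12,14],[15,0],[16,3],[18,0],[24,3],[27,20],[37,0],[38,20],[40,8],[41,0],[46,7],[48,16],[50,0]]
[[3,16],[12,14],[15,0],[16,3],[18,0],[24,3],[27,20],[37,0],[38,20],[40,8],[41,0],[46,7],[48,16],[50,0]]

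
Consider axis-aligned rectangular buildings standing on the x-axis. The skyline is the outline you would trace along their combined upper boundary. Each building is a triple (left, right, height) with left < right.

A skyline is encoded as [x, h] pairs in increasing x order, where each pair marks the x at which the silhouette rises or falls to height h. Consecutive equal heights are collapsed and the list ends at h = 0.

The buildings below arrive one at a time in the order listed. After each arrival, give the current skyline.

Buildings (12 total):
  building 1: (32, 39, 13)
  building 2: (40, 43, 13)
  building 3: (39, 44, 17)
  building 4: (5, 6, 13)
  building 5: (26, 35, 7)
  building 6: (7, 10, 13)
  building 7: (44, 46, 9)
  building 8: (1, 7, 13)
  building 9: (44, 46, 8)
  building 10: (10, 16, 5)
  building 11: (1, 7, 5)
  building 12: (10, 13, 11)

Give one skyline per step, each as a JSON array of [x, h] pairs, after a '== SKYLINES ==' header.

== SKYLINES ==
[[32,13],[39,0]]
[[32,13],[39,0],[40,13],[43,0]]
[[32,13],[39,17],[44,0]]
[[5,13],[6,0],[32,13],[39,17],[44,0]]
[[5,13],[6,0],[26,7],[32,13],[39,17],[44,0]]
[[5,13],[6,0],[7,13],[10,0],[26,7],[32,13],[39,17],[44,0]]
[[5,13],[6,0],[7,13],[10,0],[26,7],[32,13],[39,17],[44,9],[46,0]]
[[1,13],[10,0],[26,7],[32,13],[39,17],[44,9],[46,0]]
[[1,13],[10,0],[26,7],[32,13],[39,17],[44,9],[46,0]]
[[1,13],[10,5],[16,0],[26,7],[32,13],[39,17],[44,9],[46,0]]
[[1,13],[10,5],[16,0],[26,7],[32,13],[39,17],[44,9],[46,0]]
[[1,13],[10,11],[13,5],[16,0],[26,7],[32,13],[39,17],[44,9],[46,0]]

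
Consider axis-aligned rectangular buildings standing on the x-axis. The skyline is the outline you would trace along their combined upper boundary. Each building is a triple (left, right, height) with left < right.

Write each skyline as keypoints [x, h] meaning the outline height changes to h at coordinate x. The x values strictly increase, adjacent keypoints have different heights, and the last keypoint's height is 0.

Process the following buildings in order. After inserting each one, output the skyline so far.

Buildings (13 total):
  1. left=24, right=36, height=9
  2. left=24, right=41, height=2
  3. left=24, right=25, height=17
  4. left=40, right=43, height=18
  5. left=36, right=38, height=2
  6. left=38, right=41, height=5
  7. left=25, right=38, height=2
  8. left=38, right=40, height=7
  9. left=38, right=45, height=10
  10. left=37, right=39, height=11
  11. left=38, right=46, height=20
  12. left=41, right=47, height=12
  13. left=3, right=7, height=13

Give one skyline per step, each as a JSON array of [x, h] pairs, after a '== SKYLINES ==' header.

== SKYLINES ==
[[24,9],[36,0]]
[[24,9],[36,2],[41,0]]
[[24,17],[25,9],[36,2],[41,0]]
[[24,17],[25,9],[36,2],[40,18],[43,0]]
[[24,17],[25,9],[36,2],[40,18],[43,0]]
[[24,17],[25,9],[36,2],[38,5],[40,18],[43,0]]
[[24,17],[25,9],[36,2],[38,5],[40,18],[43,0]]
[[24,17],[25,9],[36,2],[38,7],[40,18],[43,0]]
[[24,17],[25,9],[36,2],[38,10],[40,18],[43,10],[45,0]]
[[24,17],[25,9],[36,2],[37,11],[39,10],[40,18],[43,10],[45,0]]
[[24,17],[25,9],[36,2],[37,11],[38,20],[46,0]]
[[24,17],[25,9],[36,2],[37,11],[38,20],[46,12],[47,0]]
[[3,13],[7,0],[24,17],[25,9],[36,2],[37,11],[38,20],[46,12],[47,0]]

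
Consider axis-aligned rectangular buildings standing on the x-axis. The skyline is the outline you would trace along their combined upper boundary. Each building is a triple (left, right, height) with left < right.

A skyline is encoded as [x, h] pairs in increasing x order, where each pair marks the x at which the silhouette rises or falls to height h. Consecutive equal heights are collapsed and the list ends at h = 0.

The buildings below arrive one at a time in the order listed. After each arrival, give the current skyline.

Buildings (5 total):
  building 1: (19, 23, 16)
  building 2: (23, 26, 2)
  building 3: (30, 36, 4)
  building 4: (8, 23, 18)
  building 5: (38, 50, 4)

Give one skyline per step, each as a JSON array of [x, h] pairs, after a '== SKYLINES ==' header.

== SKYLINES ==
[[19,16],[23,0]]
[[19,16],[23,2],[26,0]]
[[19,16],[23,2],[26,0],[30,4],[36,0]]
[[8,18],[23,2],[26,0],[30,4],[36,0]]
[[8,18],[23,2],[26,0],[30,4],[36,0],[38,4],[50,0]]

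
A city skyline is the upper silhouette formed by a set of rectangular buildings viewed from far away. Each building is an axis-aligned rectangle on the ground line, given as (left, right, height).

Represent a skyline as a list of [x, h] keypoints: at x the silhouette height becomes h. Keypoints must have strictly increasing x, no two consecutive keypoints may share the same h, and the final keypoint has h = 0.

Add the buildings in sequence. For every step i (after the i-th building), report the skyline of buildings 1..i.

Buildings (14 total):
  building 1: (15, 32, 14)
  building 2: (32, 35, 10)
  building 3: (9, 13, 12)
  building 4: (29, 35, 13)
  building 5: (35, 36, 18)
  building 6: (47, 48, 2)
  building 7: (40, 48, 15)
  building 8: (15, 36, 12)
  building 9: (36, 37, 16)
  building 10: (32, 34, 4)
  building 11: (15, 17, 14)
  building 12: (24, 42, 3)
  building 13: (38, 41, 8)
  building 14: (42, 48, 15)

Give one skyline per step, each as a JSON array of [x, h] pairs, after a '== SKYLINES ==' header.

== SKYLINES ==
[[15,14],[32,0]]
[[15,14],[32,10],[35,0]]
[[9,12],[13,0],[15,14],[32,10],[35,0]]
[[9,12],[13,0],[15,14],[32,13],[35,0]]
[[9,12],[13,0],[15,14],[32,13],[35,18],[36,0]]
[[9,12],[13,0],[15,14],[32,13],[35,18],[36,0],[47,2],[48,0]]
[[9,12],[13,0],[15,14],[32,13],[35,18],[36,0],[40,15],[48,0]]
[[9,12],[13,0],[15,14],[32,13],[35,18],[36,0],[40,15],[48,0]]
[[9,12],[13,0],[15,14],[32,13],[35,18],[36,16],[37,0],[40,15],[48,0]]
[[9,12],[13,0],[15,14],[32,13],[35,18],[36,16],[37,0],[40,15],[48,0]]
[[9,12],[13,0],[15,14],[32,13],[35,18],[36,16],[37,0],[40,15],[48,0]]
[[9,12],[13,0],[15,14],[32,13],[35,18],[36,16],[37,3],[40,15],[48,0]]
[[9,12],[13,0],[15,14],[32,13],[35,18],[36,16],[37,3],[38,8],[40,15],[48,0]]
[[9,12],[13,0],[15,14],[32,13],[35,18],[36,16],[37,3],[38,8],[40,15],[48,0]]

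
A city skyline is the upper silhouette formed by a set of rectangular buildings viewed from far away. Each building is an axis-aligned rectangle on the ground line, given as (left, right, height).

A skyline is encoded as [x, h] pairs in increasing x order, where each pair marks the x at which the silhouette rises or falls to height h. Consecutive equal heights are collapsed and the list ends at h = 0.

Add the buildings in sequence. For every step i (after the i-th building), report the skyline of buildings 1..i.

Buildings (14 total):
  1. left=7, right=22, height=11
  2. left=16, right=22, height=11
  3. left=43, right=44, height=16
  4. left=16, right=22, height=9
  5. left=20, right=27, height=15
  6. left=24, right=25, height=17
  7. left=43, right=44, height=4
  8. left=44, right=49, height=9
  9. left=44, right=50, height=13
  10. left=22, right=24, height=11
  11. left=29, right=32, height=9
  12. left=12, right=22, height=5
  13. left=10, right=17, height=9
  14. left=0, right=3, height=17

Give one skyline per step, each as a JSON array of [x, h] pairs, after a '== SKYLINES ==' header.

== SKYLINES ==
[[7,11],[22,0]]
[[7,11],[22,0]]
[[7,11],[22,0],[43,16],[44,0]]
[[7,11],[22,0],[43,16],[44,0]]
[[7,11],[20,15],[27,0],[43,16],[44,0]]
[[7,11],[20,15],[24,17],[25,15],[27,0],[43,16],[44,0]]
[[7,11],[20,15],[24,17],[25,15],[27,0],[43,16],[44,0]]
[[7,11],[20,15],[24,17],[25,15],[27,0],[43,16],[44,9],[49,0]]
[[7,11],[20,15],[24,17],[25,15],[27,0],[43,16],[44,13],[50,0]]
[[7,11],[20,15],[24,17],[25,15],[27,0],[43,16],[44,13],[50,0]]
[[7,11],[20,15],[24,17],[25,15],[27,0],[29,9],[32,0],[43,16],[44,13],[50,0]]
[[7,11],[20,15],[24,17],[25,15],[27,0],[29,9],[32,0],[43,16],[44,13],[50,0]]
[[7,11],[20,15],[24,17],[25,15],[27,0],[29,9],[32,0],[43,16],[44,13],[50,0]]
[[0,17],[3,0],[7,11],[20,15],[24,17],[25,15],[27,0],[29,9],[32,0],[43,16],[44,13],[50,0]]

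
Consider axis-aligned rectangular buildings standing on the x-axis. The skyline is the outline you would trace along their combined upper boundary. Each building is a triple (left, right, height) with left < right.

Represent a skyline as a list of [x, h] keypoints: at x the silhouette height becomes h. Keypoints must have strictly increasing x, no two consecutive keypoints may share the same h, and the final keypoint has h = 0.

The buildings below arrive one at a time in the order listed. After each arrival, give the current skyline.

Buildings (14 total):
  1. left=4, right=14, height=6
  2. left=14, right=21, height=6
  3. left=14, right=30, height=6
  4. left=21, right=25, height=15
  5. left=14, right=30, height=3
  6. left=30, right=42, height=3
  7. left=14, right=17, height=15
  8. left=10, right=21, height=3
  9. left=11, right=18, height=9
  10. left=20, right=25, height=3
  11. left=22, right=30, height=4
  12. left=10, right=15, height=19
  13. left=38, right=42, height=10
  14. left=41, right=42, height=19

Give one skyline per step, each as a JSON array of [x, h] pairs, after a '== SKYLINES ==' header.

== SKYLINES ==
[[4,6],[14,0]]
[[4,6],[21,0]]
[[4,6],[30,0]]
[[4,6],[21,15],[25,6],[30,0]]
[[4,6],[21,15],[25,6],[30,0]]
[[4,6],[21,15],[25,6],[30,3],[42,0]]
[[4,6],[14,15],[17,6],[21,15],[25,6],[30,3],[42,0]]
[[4,6],[14,15],[17,6],[21,15],[25,6],[30,3],[42,0]]
[[4,6],[11,9],[14,15],[17,9],[18,6],[21,15],[25,6],[30,3],[42,0]]
[[4,6],[11,9],[14,15],[17,9],[18,6],[21,15],[25,6],[30,3],[42,0]]
[[4,6],[11,9],[14,15],[17,9],[18,6],[21,15],[25,6],[30,3],[42,0]]
[[4,6],[10,19],[15,15],[17,9],[18,6],[21,15],[25,6],[30,3],[42,0]]
[[4,6],[10,19],[15,15],[17,9],[18,6],[21,15],[25,6],[30,3],[38,10],[42,0]]
[[4,6],[10,19],[15,15],[17,9],[18,6],[21,15],[25,6],[30,3],[38,10],[41,19],[42,0]]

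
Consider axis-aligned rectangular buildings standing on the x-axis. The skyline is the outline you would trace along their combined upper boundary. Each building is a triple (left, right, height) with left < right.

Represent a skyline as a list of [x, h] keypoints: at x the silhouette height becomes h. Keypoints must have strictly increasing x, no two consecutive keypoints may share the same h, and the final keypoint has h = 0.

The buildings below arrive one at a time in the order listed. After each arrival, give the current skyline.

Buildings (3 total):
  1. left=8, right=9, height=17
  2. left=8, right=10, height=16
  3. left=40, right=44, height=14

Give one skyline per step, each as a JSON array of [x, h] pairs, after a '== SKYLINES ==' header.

== SKYLINES ==
[[8,17],[9,0]]
[[8,17],[9,16],[10,0]]
[[8,17],[9,16],[10,0],[40,14],[44,0]]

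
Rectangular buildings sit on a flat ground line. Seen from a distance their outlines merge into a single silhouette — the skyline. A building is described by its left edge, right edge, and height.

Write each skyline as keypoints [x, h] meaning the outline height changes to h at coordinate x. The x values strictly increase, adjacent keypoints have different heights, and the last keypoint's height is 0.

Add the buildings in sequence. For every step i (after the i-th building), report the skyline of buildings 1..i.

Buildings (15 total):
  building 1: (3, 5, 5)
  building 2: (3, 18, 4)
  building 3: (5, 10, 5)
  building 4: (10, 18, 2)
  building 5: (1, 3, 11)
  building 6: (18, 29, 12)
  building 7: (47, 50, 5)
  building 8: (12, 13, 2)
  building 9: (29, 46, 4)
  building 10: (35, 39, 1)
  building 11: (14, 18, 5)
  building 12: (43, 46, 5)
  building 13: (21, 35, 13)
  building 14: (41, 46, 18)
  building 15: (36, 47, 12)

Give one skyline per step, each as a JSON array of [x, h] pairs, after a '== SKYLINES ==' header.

== SKYLINES ==
[[3,5],[5,0]]
[[3,5],[5,4],[18,0]]
[[3,5],[10,4],[18,0]]
[[3,5],[10,4],[18,0]]
[[1,11],[3,5],[10,4],[18,0]]
[[1,11],[3,5],[10,4],[18,12],[29,0]]
[[1,11],[3,5],[10,4],[18,12],[29,0],[47,5],[50,0]]
[[1,11],[3,5],[10,4],[18,12],[29,0],[47,5],[50,0]]
[[1,11],[3,5],[10,4],[18,12],[29,4],[46,0],[47,5],[50,0]]
[[1,11],[3,5],[10,4],[18,12],[29,4],[46,0],[47,5],[50,0]]
[[1,11],[3,5],[10,4],[14,5],[18,12],[29,4],[46,0],[47,5],[50,0]]
[[1,11],[3,5],[10,4],[14,5],[18,12],[29,4],[43,5],[46,0],[47,5],[50,0]]
[[1,11],[3,5],[10,4],[14,5],[18,12],[21,13],[35,4],[43,5],[46,0],[47,5],[50,0]]
[[1,11],[3,5],[10,4],[14,5],[18,12],[21,13],[35,4],[41,18],[46,0],[47,5],[50,0]]
[[1,11],[3,5],[10,4],[14,5],[18,12],[21,13],[35,4],[36,12],[41,18],[46,12],[47,5],[50,0]]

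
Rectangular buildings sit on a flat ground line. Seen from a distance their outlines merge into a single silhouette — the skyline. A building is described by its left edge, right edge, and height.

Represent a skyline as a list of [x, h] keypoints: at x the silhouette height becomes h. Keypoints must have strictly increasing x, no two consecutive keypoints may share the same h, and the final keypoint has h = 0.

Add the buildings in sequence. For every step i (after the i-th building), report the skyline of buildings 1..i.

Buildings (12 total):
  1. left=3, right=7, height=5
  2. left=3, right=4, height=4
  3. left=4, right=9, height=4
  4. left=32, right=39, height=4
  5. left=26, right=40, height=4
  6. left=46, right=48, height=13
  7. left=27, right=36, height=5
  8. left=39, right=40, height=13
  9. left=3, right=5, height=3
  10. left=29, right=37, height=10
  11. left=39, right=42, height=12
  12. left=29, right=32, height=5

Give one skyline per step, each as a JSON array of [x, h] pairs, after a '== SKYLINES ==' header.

== SKYLINES ==
[[3,5],[7,0]]
[[3,5],[7,0]]
[[3,5],[7,4],[9,0]]
[[3,5],[7,4],[9,0],[32,4],[39,0]]
[[3,5],[7,4],[9,0],[26,4],[40,0]]
[[3,5],[7,4],[9,0],[26,4],[40,0],[46,13],[48,0]]
[[3,5],[7,4],[9,0],[26,4],[27,5],[36,4],[40,0],[46,13],[48,0]]
[[3,5],[7,4],[9,0],[26,4],[27,5],[36,4],[39,13],[40,0],[46,13],[48,0]]
[[3,5],[7,4],[9,0],[26,4],[27,5],[36,4],[39,13],[40,0],[46,13],[48,0]]
[[3,5],[7,4],[9,0],[26,4],[27,5],[29,10],[37,4],[39,13],[40,0],[46,13],[48,0]]
[[3,5],[7,4],[9,0],[26,4],[27,5],[29,10],[37,4],[39,13],[40,12],[42,0],[46,13],[48,0]]
[[3,5],[7,4],[9,0],[26,4],[27,5],[29,10],[37,4],[39,13],[40,12],[42,0],[46,13],[48,0]]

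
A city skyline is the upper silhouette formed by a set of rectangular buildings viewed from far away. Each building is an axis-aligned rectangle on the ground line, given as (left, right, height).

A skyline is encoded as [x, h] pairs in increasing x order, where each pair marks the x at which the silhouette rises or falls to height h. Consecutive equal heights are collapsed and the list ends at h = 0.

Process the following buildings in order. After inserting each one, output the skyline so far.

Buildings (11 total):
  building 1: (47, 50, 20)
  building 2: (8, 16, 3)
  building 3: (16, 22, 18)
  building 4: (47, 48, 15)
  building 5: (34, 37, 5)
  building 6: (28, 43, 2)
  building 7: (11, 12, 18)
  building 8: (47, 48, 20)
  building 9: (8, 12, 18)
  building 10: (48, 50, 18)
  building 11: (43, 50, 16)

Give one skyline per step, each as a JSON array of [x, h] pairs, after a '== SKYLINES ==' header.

== SKYLINES ==
[[47,20],[50,0]]
[[8,3],[16,0],[47,20],[50,0]]
[[8,3],[16,18],[22,0],[47,20],[50,0]]
[[8,3],[16,18],[22,0],[47,20],[50,0]]
[[8,3],[16,18],[22,0],[34,5],[37,0],[47,20],[50,0]]
[[8,3],[16,18],[22,0],[28,2],[34,5],[37,2],[43,0],[47,20],[50,0]]
[[8,3],[11,18],[12,3],[16,18],[22,0],[28,2],[34,5],[37,2],[43,0],[47,20],[50,0]]
[[8,3],[11,18],[12,3],[16,18],[22,0],[28,2],[34,5],[37,2],[43,0],[47,20],[50,0]]
[[8,18],[12,3],[16,18],[22,0],[28,2],[34,5],[37,2],[43,0],[47,20],[50,0]]
[[8,18],[12,3],[16,18],[22,0],[28,2],[34,5],[37,2],[43,0],[47,20],[50,0]]
[[8,18],[12,3],[16,18],[22,0],[28,2],[34,5],[37,2],[43,16],[47,20],[50,0]]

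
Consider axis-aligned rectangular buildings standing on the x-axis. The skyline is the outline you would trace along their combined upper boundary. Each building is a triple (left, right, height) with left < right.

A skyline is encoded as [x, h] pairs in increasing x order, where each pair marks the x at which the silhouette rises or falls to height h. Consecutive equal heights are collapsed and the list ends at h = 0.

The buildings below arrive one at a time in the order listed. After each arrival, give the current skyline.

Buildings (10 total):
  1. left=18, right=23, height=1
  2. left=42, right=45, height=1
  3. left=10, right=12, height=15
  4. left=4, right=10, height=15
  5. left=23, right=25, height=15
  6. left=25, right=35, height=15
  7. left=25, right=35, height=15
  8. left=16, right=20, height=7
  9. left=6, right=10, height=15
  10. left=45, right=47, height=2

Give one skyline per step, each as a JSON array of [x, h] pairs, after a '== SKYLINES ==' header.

== SKYLINES ==
[[18,1],[23,0]]
[[18,1],[23,0],[42,1],[45,0]]
[[10,15],[12,0],[18,1],[23,0],[42,1],[45,0]]
[[4,15],[12,0],[18,1],[23,0],[42,1],[45,0]]
[[4,15],[12,0],[18,1],[23,15],[25,0],[42,1],[45,0]]
[[4,15],[12,0],[18,1],[23,15],[35,0],[42,1],[45,0]]
[[4,15],[12,0],[18,1],[23,15],[35,0],[42,1],[45,0]]
[[4,15],[12,0],[16,7],[20,1],[23,15],[35,0],[42,1],[45,0]]
[[4,15],[12,0],[16,7],[20,1],[23,15],[35,0],[42,1],[45,0]]
[[4,15],[12,0],[16,7],[20,1],[23,15],[35,0],[42,1],[45,2],[47,0]]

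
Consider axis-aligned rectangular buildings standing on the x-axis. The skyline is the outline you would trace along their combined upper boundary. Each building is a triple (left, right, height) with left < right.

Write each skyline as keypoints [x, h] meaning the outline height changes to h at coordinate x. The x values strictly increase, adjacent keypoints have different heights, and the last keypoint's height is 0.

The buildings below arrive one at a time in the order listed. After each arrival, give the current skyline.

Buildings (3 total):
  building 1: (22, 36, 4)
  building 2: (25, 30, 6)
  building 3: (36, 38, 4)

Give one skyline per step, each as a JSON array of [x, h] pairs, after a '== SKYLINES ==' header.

== SKYLINES ==
[[22,4],[36,0]]
[[22,4],[25,6],[30,4],[36,0]]
[[22,4],[25,6],[30,4],[38,0]]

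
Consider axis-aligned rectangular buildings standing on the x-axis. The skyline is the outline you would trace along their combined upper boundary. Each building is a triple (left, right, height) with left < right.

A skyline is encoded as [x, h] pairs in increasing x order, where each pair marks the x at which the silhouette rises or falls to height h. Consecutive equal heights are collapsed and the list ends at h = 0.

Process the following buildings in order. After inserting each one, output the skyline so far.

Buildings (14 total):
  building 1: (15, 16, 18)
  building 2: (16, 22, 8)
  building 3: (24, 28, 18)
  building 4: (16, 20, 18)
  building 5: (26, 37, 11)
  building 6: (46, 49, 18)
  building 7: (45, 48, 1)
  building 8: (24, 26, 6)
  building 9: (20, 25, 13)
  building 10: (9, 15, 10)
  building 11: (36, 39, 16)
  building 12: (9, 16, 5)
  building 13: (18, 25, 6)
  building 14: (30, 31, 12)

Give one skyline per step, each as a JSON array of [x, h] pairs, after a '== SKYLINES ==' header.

== SKYLINES ==
[[15,18],[16,0]]
[[15,18],[16,8],[22,0]]
[[15,18],[16,8],[22,0],[24,18],[28,0]]
[[15,18],[20,8],[22,0],[24,18],[28,0]]
[[15,18],[20,8],[22,0],[24,18],[28,11],[37,0]]
[[15,18],[20,8],[22,0],[24,18],[28,11],[37,0],[46,18],[49,0]]
[[15,18],[20,8],[22,0],[24,18],[28,11],[37,0],[45,1],[46,18],[49,0]]
[[15,18],[20,8],[22,0],[24,18],[28,11],[37,0],[45,1],[46,18],[49,0]]
[[15,18],[20,13],[24,18],[28,11],[37,0],[45,1],[46,18],[49,0]]
[[9,10],[15,18],[20,13],[24,18],[28,11],[37,0],[45,1],[46,18],[49,0]]
[[9,10],[15,18],[20,13],[24,18],[28,11],[36,16],[39,0],[45,1],[46,18],[49,0]]
[[9,10],[15,18],[20,13],[24,18],[28,11],[36,16],[39,0],[45,1],[46,18],[49,0]]
[[9,10],[15,18],[20,13],[24,18],[28,11],[36,16],[39,0],[45,1],[46,18],[49,0]]
[[9,10],[15,18],[20,13],[24,18],[28,11],[30,12],[31,11],[36,16],[39,0],[45,1],[46,18],[49,0]]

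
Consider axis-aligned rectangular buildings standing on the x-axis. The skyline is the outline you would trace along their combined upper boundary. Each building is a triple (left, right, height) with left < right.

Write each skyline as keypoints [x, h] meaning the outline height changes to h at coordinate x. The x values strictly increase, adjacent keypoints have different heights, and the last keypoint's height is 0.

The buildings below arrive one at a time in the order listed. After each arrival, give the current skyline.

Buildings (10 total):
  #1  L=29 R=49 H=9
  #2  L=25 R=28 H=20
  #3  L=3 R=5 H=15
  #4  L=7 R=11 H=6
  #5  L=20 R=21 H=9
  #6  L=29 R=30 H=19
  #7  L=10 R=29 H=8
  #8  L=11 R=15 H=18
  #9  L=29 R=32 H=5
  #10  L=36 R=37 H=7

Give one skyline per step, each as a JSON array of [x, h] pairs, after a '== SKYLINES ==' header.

== SKYLINES ==
[[29,9],[49,0]]
[[25,20],[28,0],[29,9],[49,0]]
[[3,15],[5,0],[25,20],[28,0],[29,9],[49,0]]
[[3,15],[5,0],[7,6],[11,0],[25,20],[28,0],[29,9],[49,0]]
[[3,15],[5,0],[7,6],[11,0],[20,9],[21,0],[25,20],[28,0],[29,9],[49,0]]
[[3,15],[5,0],[7,6],[11,0],[20,9],[21,0],[25,20],[28,0],[29,19],[30,9],[49,0]]
[[3,15],[5,0],[7,6],[10,8],[20,9],[21,8],[25,20],[28,8],[29,19],[30,9],[49,0]]
[[3,15],[5,0],[7,6],[10,8],[11,18],[15,8],[20,9],[21,8],[25,20],[28,8],[29,19],[30,9],[49,0]]
[[3,15],[5,0],[7,6],[10,8],[11,18],[15,8],[20,9],[21,8],[25,20],[28,8],[29,19],[30,9],[49,0]]
[[3,15],[5,0],[7,6],[10,8],[11,18],[15,8],[20,9],[21,8],[25,20],[28,8],[29,19],[30,9],[49,0]]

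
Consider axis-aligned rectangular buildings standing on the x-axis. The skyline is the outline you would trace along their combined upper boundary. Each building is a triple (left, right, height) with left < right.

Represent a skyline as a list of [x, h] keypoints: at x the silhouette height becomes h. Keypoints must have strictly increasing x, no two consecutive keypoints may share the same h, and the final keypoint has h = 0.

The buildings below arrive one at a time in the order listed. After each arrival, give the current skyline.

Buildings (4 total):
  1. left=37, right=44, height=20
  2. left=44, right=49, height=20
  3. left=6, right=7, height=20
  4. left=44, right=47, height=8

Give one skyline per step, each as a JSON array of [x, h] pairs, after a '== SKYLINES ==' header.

== SKYLINES ==
[[37,20],[44,0]]
[[37,20],[49,0]]
[[6,20],[7,0],[37,20],[49,0]]
[[6,20],[7,0],[37,20],[49,0]]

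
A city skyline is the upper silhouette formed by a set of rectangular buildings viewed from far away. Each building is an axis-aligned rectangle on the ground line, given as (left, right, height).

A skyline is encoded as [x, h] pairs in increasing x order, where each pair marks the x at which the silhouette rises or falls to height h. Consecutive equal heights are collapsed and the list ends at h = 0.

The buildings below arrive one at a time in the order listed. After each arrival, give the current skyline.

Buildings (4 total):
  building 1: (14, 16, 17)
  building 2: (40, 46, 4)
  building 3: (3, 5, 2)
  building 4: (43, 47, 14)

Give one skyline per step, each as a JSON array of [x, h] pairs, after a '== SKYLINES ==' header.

== SKYLINES ==
[[14,17],[16,0]]
[[14,17],[16,0],[40,4],[46,0]]
[[3,2],[5,0],[14,17],[16,0],[40,4],[46,0]]
[[3,2],[5,0],[14,17],[16,0],[40,4],[43,14],[47,0]]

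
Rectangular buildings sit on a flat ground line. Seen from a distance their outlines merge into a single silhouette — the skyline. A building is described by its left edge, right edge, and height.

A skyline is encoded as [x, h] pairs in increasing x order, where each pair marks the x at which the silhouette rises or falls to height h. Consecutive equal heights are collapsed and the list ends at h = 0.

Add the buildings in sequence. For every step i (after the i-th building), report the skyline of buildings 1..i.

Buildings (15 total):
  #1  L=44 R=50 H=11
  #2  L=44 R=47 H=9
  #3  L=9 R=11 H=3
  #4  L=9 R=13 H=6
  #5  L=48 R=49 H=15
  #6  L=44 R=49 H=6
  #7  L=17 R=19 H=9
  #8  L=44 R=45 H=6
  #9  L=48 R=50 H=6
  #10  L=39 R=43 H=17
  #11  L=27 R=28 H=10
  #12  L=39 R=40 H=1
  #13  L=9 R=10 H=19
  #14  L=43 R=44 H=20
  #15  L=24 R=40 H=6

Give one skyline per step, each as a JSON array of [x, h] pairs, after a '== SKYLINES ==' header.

== SKYLINES ==
[[44,11],[50,0]]
[[44,11],[50,0]]
[[9,3],[11,0],[44,11],[50,0]]
[[9,6],[13,0],[44,11],[50,0]]
[[9,6],[13,0],[44,11],[48,15],[49,11],[50,0]]
[[9,6],[13,0],[44,11],[48,15],[49,11],[50,0]]
[[9,6],[13,0],[17,9],[19,0],[44,11],[48,15],[49,11],[50,0]]
[[9,6],[13,0],[17,9],[19,0],[44,11],[48,15],[49,11],[50,0]]
[[9,6],[13,0],[17,9],[19,0],[44,11],[48,15],[49,11],[50,0]]
[[9,6],[13,0],[17,9],[19,0],[39,17],[43,0],[44,11],[48,15],[49,11],[50,0]]
[[9,6],[13,0],[17,9],[19,0],[27,10],[28,0],[39,17],[43,0],[44,11],[48,15],[49,11],[50,0]]
[[9,6],[13,0],[17,9],[19,0],[27,10],[28,0],[39,17],[43,0],[44,11],[48,15],[49,11],[50,0]]
[[9,19],[10,6],[13,0],[17,9],[19,0],[27,10],[28,0],[39,17],[43,0],[44,11],[48,15],[49,11],[50,0]]
[[9,19],[10,6],[13,0],[17,9],[19,0],[27,10],[28,0],[39,17],[43,20],[44,11],[48,15],[49,11],[50,0]]
[[9,19],[10,6],[13,0],[17,9],[19,0],[24,6],[27,10],[28,6],[39,17],[43,20],[44,11],[48,15],[49,11],[50,0]]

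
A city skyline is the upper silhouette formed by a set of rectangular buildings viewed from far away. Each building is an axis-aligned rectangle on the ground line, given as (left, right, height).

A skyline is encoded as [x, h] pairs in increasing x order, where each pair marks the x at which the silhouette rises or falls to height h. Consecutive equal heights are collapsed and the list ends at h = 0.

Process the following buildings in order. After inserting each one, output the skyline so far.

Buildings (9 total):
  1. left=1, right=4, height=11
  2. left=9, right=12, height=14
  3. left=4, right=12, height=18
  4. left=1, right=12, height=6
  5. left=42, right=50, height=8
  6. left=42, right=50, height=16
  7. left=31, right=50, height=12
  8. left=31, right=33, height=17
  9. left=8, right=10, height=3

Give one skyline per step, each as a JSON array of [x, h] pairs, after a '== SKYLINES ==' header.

== SKYLINES ==
[[1,11],[4,0]]
[[1,11],[4,0],[9,14],[12,0]]
[[1,11],[4,18],[12,0]]
[[1,11],[4,18],[12,0]]
[[1,11],[4,18],[12,0],[42,8],[50,0]]
[[1,11],[4,18],[12,0],[42,16],[50,0]]
[[1,11],[4,18],[12,0],[31,12],[42,16],[50,0]]
[[1,11],[4,18],[12,0],[31,17],[33,12],[42,16],[50,0]]
[[1,11],[4,18],[12,0],[31,17],[33,12],[42,16],[50,0]]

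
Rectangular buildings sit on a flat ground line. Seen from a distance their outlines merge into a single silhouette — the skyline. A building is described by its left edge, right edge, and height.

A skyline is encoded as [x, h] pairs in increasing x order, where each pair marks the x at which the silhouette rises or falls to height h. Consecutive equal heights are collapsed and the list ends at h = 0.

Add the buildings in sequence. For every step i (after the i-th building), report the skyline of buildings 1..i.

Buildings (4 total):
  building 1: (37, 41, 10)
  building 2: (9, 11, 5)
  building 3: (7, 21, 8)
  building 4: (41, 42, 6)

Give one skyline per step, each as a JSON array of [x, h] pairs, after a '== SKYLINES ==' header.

== SKYLINES ==
[[37,10],[41,0]]
[[9,5],[11,0],[37,10],[41,0]]
[[7,8],[21,0],[37,10],[41,0]]
[[7,8],[21,0],[37,10],[41,6],[42,0]]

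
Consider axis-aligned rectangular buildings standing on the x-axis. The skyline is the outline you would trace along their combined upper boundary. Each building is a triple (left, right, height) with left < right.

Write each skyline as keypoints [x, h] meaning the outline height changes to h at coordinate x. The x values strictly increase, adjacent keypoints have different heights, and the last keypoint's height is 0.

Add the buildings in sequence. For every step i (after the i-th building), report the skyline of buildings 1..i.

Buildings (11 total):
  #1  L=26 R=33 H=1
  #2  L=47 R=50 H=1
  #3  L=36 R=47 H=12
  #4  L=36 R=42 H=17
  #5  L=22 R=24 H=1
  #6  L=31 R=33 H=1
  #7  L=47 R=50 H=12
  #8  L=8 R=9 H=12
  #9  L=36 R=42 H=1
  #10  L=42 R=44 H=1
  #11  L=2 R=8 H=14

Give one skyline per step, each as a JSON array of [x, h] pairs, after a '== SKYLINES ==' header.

== SKYLINES ==
[[26,1],[33,0]]
[[26,1],[33,0],[47,1],[50,0]]
[[26,1],[33,0],[36,12],[47,1],[50,0]]
[[26,1],[33,0],[36,17],[42,12],[47,1],[50,0]]
[[22,1],[24,0],[26,1],[33,0],[36,17],[42,12],[47,1],[50,0]]
[[22,1],[24,0],[26,1],[33,0],[36,17],[42,12],[47,1],[50,0]]
[[22,1],[24,0],[26,1],[33,0],[36,17],[42,12],[50,0]]
[[8,12],[9,0],[22,1],[24,0],[26,1],[33,0],[36,17],[42,12],[50,0]]
[[8,12],[9,0],[22,1],[24,0],[26,1],[33,0],[36,17],[42,12],[50,0]]
[[8,12],[9,0],[22,1],[24,0],[26,1],[33,0],[36,17],[42,12],[50,0]]
[[2,14],[8,12],[9,0],[22,1],[24,0],[26,1],[33,0],[36,17],[42,12],[50,0]]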